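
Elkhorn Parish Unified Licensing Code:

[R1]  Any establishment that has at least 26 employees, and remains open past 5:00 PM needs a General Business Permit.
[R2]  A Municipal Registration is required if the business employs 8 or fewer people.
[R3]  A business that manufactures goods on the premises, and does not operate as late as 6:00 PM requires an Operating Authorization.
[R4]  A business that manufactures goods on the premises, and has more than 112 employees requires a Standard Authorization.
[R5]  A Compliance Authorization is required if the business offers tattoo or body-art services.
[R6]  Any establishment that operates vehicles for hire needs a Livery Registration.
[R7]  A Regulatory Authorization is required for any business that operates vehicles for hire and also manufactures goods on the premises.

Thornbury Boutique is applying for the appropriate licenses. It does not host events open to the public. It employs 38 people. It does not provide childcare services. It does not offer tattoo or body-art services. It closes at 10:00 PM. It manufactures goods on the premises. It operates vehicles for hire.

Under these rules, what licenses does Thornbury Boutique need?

[R1] employees 38 ≥ 26; closes 10:00 PM, after 5:00 PM → General Business Permit required.
[R2] employees 38 > 8 → Municipal Registration not required.
[R3] manufactures goods on the premises; closes 10:00 PM, after 6:00 PM → Operating Authorization not required.
[R4] manufactures goods on the premises; employees 38 ≤ 112 → Standard Authorization not required.
[R5] does not offer tattoo or body-art services → Compliance Authorization not required.
[R6] operates vehicles for hire → Livery Registration required.
[R7] operates vehicles for hire; manufactures goods on the premises → Regulatory Authorization required.

General Business Permit, Livery Registration, Regulatory Authorization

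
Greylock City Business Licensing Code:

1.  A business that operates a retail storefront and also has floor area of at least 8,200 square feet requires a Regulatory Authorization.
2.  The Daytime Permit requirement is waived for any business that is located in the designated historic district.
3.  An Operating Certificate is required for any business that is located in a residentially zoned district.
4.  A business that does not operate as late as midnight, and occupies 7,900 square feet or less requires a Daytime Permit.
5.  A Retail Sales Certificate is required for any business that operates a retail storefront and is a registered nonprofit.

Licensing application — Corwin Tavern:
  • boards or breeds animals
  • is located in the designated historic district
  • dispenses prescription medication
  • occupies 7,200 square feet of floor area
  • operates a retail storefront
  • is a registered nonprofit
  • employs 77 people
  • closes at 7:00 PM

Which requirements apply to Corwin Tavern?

Retail Sales Certificate

1. operates a retail storefront; floor area 7,200 square feet < 8,200 square feet → Regulatory Authorization not required.
2. is located in the designated historic district → exempt from Daytime Permit.
3. is located in the designated historic district (not: is located in a residentially zoned district) → Operating Certificate not required.
4. closes 7:00 PM, at/before midnight; floor area 7,200 square feet ≤ 7,900 square feet → Daytime Permit required.
5. operates a retail storefront; is a registered nonprofit → Retail Sales Certificate required.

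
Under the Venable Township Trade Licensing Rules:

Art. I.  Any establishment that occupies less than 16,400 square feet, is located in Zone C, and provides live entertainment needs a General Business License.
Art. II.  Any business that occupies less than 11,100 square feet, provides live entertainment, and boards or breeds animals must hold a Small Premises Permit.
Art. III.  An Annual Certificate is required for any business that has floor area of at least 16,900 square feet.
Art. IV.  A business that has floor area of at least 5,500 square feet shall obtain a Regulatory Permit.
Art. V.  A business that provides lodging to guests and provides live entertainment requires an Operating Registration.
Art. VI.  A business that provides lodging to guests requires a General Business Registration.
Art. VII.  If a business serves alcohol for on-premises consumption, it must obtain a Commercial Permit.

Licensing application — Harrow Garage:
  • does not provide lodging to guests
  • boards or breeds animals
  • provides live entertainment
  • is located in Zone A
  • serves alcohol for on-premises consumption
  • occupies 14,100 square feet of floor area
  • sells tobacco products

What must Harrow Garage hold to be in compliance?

Art. I. floor area 14,100 square feet < 16,400 square feet; is located in Zone A (not: is located in Zone C); provides live entertainment → General Business License not required.
Art. II. floor area 14,100 square feet ≥ 11,100 square feet; provides live entertainment; boards or breeds animals → Small Premises Permit not required.
Art. III. floor area 14,100 square feet < 16,900 square feet → Annual Certificate not required.
Art. IV. floor area 14,100 square feet ≥ 5,500 square feet → Regulatory Permit required.
Art. V. does not provide lodging to guests; provides live entertainment → Operating Registration not required.
Art. VI. does not provide lodging to guests → General Business Registration not required.
Art. VII. serves alcohol for on-premises consumption → Commercial Permit required.

Commercial Permit, Regulatory Permit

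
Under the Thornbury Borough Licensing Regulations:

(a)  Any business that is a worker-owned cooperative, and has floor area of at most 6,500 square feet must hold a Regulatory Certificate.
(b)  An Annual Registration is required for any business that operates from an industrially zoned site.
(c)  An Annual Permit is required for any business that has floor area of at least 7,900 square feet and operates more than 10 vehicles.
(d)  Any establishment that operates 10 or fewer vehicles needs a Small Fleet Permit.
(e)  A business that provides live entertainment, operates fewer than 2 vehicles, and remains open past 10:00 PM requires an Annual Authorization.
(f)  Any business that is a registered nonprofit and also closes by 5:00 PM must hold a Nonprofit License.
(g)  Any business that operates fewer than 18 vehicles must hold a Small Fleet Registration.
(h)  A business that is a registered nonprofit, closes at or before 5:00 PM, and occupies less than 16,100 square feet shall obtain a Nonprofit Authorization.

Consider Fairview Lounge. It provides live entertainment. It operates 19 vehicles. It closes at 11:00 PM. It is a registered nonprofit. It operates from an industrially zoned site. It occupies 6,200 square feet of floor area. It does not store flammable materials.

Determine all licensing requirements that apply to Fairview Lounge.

Annual Registration

(a) is a registered nonprofit (not: is a worker-owned cooperative); floor area 6,200 square feet ≤ 6,500 square feet → Regulatory Certificate not required.
(b) operates from an industrially zoned site → Annual Registration required.
(c) floor area 6,200 square feet < 7,900 square feet; vehicles 19 > 10 → Annual Permit not required.
(d) vehicles 19 > 10 → Small Fleet Permit not required.
(e) provides live entertainment; vehicles 19 ≥ 2; closes 11:00 PM, after 10:00 PM → Annual Authorization not required.
(f) is a registered nonprofit; closes 11:00 PM, after 5:00 PM → Nonprofit License not required.
(g) vehicles 19 ≥ 18 → Small Fleet Registration not required.
(h) is a registered nonprofit; closes 11:00 PM, after 5:00 PM; floor area 6,200 square feet < 16,100 square feet → Nonprofit Authorization not required.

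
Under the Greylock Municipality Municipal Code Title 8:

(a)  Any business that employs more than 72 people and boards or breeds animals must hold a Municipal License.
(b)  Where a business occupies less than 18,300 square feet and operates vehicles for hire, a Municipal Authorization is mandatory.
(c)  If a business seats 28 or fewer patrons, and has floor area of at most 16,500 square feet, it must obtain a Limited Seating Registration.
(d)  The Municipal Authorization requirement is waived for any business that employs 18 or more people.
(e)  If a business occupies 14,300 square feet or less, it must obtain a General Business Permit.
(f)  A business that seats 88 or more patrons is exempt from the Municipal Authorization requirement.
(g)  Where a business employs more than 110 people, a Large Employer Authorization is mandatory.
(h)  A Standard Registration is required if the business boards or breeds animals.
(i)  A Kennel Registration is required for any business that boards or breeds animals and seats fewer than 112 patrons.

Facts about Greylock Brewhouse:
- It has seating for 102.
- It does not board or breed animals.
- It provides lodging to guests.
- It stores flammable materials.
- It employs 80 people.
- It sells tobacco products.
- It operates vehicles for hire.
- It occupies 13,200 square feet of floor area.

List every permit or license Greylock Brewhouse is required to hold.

(a) employees 80 > 72; does not board or breed animals → Municipal License not required.
(b) floor area 13,200 square feet < 18,300 square feet; operates vehicles for hire → Municipal Authorization required.
(c) seating 102 > 28; floor area 13,200 square feet ≤ 16,500 square feet → Limited Seating Registration not required.
(d) employees 80 ≥ 18 → exempt from Municipal Authorization.
(e) floor area 13,200 square feet ≤ 14,300 square feet → General Business Permit required.
(f) seating 102 ≥ 88 → exempt from Municipal Authorization.
(g) employees 80 ≤ 110 → Large Employer Authorization not required.
(h) does not board or breed animals → Standard Registration not required.
(i) does not board or breed animals; seating 102 < 112 → Kennel Registration not required.

General Business Permit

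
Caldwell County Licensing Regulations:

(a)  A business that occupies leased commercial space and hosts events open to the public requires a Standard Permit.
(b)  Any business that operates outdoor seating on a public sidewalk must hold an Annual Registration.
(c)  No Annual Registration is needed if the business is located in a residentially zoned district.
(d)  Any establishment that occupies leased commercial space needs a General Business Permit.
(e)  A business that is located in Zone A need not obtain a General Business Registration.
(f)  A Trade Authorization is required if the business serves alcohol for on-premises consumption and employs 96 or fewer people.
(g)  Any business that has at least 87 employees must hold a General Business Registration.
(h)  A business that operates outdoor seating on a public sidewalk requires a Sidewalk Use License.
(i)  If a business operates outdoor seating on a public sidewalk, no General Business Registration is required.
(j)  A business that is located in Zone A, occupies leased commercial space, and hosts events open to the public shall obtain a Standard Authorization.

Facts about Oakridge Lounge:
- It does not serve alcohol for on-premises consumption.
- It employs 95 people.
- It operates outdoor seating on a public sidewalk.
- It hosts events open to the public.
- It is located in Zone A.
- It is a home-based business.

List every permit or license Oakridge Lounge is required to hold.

(a) is a home-based business (not: occupies leased commercial space); hosts events open to the public → Standard Permit not required.
(b) operates outdoor seating on a public sidewalk → Annual Registration required.
(c) is located in Zone A (not: is located in a residentially zoned district) → Annual Registration exemption does not apply.
(d) is a home-based business (not: occupies leased commercial space) → General Business Permit not required.
(e) is located in Zone A → exempt from General Business Registration.
(f) does not serve alcohol for on-premises consumption; employees 95 ≤ 96 → Trade Authorization not required.
(g) employees 95 ≥ 87 → General Business Registration required.
(h) operates outdoor seating on a public sidewalk → Sidewalk Use License required.
(i) operates outdoor seating on a public sidewalk → exempt from General Business Registration.
(j) is located in Zone A; is a home-based business (not: occupies leased commercial space); hosts events open to the public → Standard Authorization not required.

Annual Registration, Sidewalk Use License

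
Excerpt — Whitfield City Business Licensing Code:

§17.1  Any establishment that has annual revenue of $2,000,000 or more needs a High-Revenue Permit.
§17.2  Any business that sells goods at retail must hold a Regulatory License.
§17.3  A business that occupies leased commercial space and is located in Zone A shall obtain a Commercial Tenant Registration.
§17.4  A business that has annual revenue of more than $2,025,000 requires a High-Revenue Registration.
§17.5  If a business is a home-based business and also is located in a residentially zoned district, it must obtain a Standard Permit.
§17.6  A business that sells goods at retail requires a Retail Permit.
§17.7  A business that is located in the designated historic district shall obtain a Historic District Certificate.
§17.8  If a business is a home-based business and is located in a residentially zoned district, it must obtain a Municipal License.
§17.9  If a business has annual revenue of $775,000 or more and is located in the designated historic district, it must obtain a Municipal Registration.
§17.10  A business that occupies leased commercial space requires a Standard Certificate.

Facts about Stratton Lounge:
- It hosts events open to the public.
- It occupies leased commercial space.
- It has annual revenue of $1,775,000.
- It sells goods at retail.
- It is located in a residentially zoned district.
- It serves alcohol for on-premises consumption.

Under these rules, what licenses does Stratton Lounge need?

Regulatory License, Retail Permit, Standard Certificate

§17.1 revenue $1,775,000 < $2,000,000 → High-Revenue Permit not required.
§17.2 sells goods at retail → Regulatory License required.
§17.3 occupies leased commercial space; is located in a residentially zoned district (not: is located in Zone A) → Commercial Tenant Registration not required.
§17.4 revenue $1,775,000 ≤ $2,025,000 → High-Revenue Registration not required.
§17.5 occupies leased commercial space (not: is a home-based business); is located in a residentially zoned district → Standard Permit not required.
§17.6 sells goods at retail → Retail Permit required.
§17.7 is located in a residentially zoned district (not: is located in the designated historic district) → Historic District Certificate not required.
§17.8 occupies leased commercial space (not: is a home-based business); is located in a residentially zoned district → Municipal License not required.
§17.9 revenue $1,775,000 ≥ $775,000; is located in a residentially zoned district (not: is located in the designated historic district) → Municipal Registration not required.
§17.10 occupies leased commercial space → Standard Certificate required.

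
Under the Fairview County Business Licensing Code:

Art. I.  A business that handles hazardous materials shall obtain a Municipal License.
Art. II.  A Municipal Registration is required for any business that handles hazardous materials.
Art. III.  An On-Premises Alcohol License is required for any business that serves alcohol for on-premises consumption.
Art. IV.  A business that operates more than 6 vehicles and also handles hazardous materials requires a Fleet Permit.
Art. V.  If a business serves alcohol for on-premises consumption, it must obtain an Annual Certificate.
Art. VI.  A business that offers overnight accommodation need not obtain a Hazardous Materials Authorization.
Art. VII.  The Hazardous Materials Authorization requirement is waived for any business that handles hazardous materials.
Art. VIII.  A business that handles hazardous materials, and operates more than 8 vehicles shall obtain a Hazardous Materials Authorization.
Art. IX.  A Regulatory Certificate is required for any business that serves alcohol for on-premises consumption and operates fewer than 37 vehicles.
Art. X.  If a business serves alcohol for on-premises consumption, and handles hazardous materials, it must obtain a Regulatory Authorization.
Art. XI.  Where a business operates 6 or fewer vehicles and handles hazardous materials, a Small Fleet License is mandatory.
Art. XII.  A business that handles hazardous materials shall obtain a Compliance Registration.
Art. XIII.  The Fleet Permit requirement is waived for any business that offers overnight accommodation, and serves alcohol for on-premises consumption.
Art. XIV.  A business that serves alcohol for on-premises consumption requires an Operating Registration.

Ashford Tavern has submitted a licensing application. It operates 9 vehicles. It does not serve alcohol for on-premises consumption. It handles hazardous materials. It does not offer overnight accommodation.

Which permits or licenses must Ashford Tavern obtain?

Compliance Registration, Fleet Permit, Municipal License, Municipal Registration

Art. I. handles hazardous materials → Municipal License required.
Art. II. handles hazardous materials → Municipal Registration required.
Art. III. does not serve alcohol for on-premises consumption → On-Premises Alcohol License not required.
Art. IV. vehicles 9 > 6; handles hazardous materials → Fleet Permit required.
Art. V. does not serve alcohol for on-premises consumption → Annual Certificate not required.
Art. VI. does not offer overnight accommodation → Hazardous Materials Authorization exemption does not apply.
Art. VII. handles hazardous materials → exempt from Hazardous Materials Authorization.
Art. VIII. handles hazardous materials; vehicles 9 > 8 → Hazardous Materials Authorization required.
Art. IX. does not serve alcohol for on-premises consumption; vehicles 9 < 37 → Regulatory Certificate not required.
Art. X. does not serve alcohol for on-premises consumption; handles hazardous materials → Regulatory Authorization not required.
Art. XI. vehicles 9 > 6; handles hazardous materials → Small Fleet License not required.
Art. XII. handles hazardous materials → Compliance Registration required.
Art. XIII. does not offer overnight accommodation; does not serve alcohol for on-premises consumption → Fleet Permit exemption does not apply.
Art. XIV. does not serve alcohol for on-premises consumption → Operating Registration not required.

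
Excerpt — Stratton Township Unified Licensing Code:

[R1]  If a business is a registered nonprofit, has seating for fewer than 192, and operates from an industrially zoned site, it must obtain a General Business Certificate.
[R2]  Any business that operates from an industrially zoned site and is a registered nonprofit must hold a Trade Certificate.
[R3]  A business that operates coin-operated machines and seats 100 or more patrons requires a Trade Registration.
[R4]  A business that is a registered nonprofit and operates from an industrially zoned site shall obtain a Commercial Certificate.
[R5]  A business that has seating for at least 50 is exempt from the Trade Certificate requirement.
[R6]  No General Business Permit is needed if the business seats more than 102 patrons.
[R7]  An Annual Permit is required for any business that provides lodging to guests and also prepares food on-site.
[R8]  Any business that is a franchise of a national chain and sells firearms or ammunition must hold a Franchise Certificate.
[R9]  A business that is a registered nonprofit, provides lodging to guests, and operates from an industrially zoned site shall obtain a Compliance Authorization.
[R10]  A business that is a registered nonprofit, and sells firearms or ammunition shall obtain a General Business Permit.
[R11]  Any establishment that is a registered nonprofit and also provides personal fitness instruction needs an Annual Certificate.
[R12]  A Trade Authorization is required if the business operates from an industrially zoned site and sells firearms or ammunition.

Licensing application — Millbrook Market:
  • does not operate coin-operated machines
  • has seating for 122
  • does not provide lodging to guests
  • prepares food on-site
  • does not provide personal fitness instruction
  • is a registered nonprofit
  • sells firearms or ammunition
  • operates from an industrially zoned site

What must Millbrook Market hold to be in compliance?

Commercial Certificate, General Business Certificate, Trade Authorization

[R1] is a registered nonprofit; seating 122 < 192; operates from an industrially zoned site → General Business Certificate required.
[R2] operates from an industrially zoned site; is a registered nonprofit → Trade Certificate required.
[R3] does not operate coin-operated machines; seating 122 ≥ 100 → Trade Registration not required.
[R4] is a registered nonprofit; operates from an industrially zoned site → Commercial Certificate required.
[R5] seating 122 ≥ 50 → exempt from Trade Certificate.
[R6] seating 122 > 102 → exempt from General Business Permit.
[R7] does not provide lodging to guests; prepares food on-site → Annual Permit not required.
[R8] is a registered nonprofit (not: is a franchise of a national chain); sells firearms or ammunition → Franchise Certificate not required.
[R9] is a registered nonprofit; does not provide lodging to guests; operates from an industrially zoned site → Compliance Authorization not required.
[R10] is a registered nonprofit; sells firearms or ammunition → General Business Permit required.
[R11] is a registered nonprofit; does not provide personal fitness instruction → Annual Certificate not required.
[R12] operates from an industrially zoned site; sells firearms or ammunition → Trade Authorization required.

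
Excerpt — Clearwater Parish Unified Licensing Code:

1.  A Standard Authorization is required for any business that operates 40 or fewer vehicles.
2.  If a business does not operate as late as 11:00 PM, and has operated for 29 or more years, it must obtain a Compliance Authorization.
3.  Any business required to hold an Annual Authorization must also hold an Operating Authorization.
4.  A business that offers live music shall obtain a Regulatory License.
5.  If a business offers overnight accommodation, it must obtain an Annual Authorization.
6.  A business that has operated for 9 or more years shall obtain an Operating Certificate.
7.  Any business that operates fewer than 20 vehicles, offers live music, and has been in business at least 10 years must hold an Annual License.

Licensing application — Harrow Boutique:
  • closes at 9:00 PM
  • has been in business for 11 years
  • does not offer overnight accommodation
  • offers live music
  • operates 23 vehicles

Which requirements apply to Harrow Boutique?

1. vehicles 23 ≤ 40 → Standard Authorization required.
2. closes 9:00 PM, at/before 11:00 PM; years in business 11 < 29 → Compliance Authorization not required.
3. Annual Authorization is not required → no effect.
4. offers live music → Regulatory License required.
5. does not offer overnight accommodation → Annual Authorization not required.
6. years in business 11 ≥ 9 → Operating Certificate required.
7. vehicles 23 ≥ 20; offers live music; years in business 11 ≥ 10 → Annual License not required.

Operating Certificate, Regulatory License, Standard Authorization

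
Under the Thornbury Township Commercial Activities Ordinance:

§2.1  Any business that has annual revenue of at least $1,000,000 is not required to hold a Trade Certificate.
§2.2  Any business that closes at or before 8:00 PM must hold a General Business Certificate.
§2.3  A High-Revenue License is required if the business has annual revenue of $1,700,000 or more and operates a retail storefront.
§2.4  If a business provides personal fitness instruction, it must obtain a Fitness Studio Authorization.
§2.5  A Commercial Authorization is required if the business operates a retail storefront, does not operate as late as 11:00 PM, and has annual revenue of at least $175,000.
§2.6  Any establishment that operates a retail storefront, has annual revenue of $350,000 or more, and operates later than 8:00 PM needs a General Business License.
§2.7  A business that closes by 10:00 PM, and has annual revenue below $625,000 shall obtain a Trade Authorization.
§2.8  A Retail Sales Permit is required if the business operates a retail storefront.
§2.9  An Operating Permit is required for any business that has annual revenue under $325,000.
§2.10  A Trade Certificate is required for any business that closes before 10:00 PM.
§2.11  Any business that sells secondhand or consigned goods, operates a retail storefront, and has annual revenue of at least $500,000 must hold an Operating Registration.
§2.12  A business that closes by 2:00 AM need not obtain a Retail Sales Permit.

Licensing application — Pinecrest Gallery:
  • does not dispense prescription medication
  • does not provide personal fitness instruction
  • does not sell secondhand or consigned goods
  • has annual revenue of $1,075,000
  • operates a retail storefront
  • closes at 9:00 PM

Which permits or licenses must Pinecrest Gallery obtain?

Commercial Authorization, General Business License

§2.1 revenue $1,075,000 ≥ $1,000,000 → exempt from Trade Certificate.
§2.2 closes 9:00 PM, after 8:00 PM → General Business Certificate not required.
§2.3 revenue $1,075,000 < $1,700,000; operates a retail storefront → High-Revenue License not required.
§2.4 does not provide personal fitness instruction → Fitness Studio Authorization not required.
§2.5 operates a retail storefront; closes 9:00 PM, at/before 11:00 PM; revenue $1,075,000 ≥ $175,000 → Commercial Authorization required.
§2.6 operates a retail storefront; revenue $1,075,000 ≥ $350,000; closes 9:00 PM, after 8:00 PM → General Business License required.
§2.7 closes 9:00 PM, at/before 10:00 PM; revenue $1,075,000 ≥ $625,000 → Trade Authorization not required.
§2.8 operates a retail storefront → Retail Sales Permit required.
§2.9 revenue $1,075,000 ≥ $325,000 → Operating Permit not required.
§2.10 closes 9:00 PM, at/before 10:00 PM → Trade Certificate required.
§2.11 does not sell secondhand or consigned goods; operates a retail storefront; revenue $1,075,000 ≥ $500,000 → Operating Registration not required.
§2.12 closes 9:00 PM, at/before 2:00 AM → exempt from Retail Sales Permit.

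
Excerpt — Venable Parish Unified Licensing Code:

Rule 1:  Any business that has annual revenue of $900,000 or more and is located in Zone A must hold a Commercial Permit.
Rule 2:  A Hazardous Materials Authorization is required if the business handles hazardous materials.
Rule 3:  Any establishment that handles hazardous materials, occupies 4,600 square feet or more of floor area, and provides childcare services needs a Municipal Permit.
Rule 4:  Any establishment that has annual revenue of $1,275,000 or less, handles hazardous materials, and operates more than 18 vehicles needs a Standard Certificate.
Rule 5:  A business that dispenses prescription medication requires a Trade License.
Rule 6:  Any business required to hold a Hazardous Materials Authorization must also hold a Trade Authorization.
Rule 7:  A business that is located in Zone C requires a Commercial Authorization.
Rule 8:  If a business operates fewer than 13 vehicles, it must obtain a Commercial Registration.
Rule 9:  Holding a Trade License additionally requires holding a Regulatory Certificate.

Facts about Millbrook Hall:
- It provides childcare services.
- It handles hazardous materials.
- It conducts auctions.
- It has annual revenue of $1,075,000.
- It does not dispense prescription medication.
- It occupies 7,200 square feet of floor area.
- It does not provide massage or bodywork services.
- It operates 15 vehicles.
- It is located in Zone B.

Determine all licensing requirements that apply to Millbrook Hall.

Rule 1: revenue $1,075,000 ≥ $900,000; is located in Zone B (not: is located in Zone A) → Commercial Permit not required.
Rule 2: handles hazardous materials → Hazardous Materials Authorization required.
Rule 3: handles hazardous materials; floor area 7,200 square feet ≥ 4,600 square feet; provides childcare services → Municipal Permit required.
Rule 4: revenue $1,075,000 ≤ $1,275,000; handles hazardous materials; vehicles 15 ≤ 18 → Standard Certificate not required.
Rule 5: does not dispense prescription medication → Trade License not required.
Rule 6: Hazardous Materials Authorization is required → Trade Authorization also required.
Rule 7: is located in Zone B (not: is located in Zone C) → Commercial Authorization not required.
Rule 8: vehicles 15 ≥ 13 → Commercial Registration not required.
Rule 9: Trade License is not required → no effect.

Hazardous Materials Authorization, Municipal Permit, Trade Authorization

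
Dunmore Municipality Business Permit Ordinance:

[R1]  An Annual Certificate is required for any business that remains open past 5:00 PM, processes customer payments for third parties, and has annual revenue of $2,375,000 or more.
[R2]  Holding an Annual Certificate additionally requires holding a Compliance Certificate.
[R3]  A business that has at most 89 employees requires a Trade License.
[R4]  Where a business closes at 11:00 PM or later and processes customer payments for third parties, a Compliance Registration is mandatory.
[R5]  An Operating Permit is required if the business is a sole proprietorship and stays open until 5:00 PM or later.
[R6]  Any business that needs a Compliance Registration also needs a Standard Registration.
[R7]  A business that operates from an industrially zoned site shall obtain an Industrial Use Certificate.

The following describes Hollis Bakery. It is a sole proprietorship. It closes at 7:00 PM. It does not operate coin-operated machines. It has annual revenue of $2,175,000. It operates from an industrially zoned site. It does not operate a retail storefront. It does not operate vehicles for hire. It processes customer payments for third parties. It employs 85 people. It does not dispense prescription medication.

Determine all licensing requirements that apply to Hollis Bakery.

Industrial Use Certificate, Operating Permit, Trade License

[R1] closes 7:00 PM, after 5:00 PM; processes customer payments for third parties; revenue $2,175,000 < $2,375,000 → Annual Certificate not required.
[R2] Annual Certificate is not required → no effect.
[R3] employees 85 ≤ 89 → Trade License required.
[R4] closes 7:00 PM, at/before 11:00 PM; processes customer payments for third parties → Compliance Registration not required.
[R5] is a sole proprietorship; closes 7:00 PM, after 5:00 PM → Operating Permit required.
[R6] Compliance Registration is not required → no effect.
[R7] operates from an industrially zoned site → Industrial Use Certificate required.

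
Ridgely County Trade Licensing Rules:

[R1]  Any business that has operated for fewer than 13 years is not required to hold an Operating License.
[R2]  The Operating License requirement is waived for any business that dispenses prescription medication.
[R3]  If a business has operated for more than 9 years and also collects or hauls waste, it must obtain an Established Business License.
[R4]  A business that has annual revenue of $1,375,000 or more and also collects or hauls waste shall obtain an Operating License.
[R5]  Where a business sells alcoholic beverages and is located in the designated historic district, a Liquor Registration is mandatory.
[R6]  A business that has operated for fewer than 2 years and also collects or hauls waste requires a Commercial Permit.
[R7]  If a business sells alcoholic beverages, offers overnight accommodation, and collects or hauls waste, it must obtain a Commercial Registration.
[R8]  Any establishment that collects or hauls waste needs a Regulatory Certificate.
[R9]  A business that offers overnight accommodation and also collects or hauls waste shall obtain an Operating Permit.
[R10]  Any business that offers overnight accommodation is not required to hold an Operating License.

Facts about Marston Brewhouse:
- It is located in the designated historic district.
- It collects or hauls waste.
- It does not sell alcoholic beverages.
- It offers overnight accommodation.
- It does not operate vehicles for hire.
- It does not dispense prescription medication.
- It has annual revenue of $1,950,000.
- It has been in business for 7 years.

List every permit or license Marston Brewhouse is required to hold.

Operating Permit, Regulatory Certificate

[R1] years in business 7 < 13 → exempt from Operating License.
[R2] does not dispense prescription medication → Operating License exemption does not apply.
[R3] years in business 7 ≤ 9; collects or hauls waste → Established Business License not required.
[R4] revenue $1,950,000 ≥ $1,375,000; collects or hauls waste → Operating License required.
[R5] does not sell alcoholic beverages; is located in the designated historic district → Liquor Registration not required.
[R6] years in business 7 ≥ 2; collects or hauls waste → Commercial Permit not required.
[R7] does not sell alcoholic beverages; offers overnight accommodation; collects or hauls waste → Commercial Registration not required.
[R8] collects or hauls waste → Regulatory Certificate required.
[R9] offers overnight accommodation; collects or hauls waste → Operating Permit required.
[R10] offers overnight accommodation → exempt from Operating License.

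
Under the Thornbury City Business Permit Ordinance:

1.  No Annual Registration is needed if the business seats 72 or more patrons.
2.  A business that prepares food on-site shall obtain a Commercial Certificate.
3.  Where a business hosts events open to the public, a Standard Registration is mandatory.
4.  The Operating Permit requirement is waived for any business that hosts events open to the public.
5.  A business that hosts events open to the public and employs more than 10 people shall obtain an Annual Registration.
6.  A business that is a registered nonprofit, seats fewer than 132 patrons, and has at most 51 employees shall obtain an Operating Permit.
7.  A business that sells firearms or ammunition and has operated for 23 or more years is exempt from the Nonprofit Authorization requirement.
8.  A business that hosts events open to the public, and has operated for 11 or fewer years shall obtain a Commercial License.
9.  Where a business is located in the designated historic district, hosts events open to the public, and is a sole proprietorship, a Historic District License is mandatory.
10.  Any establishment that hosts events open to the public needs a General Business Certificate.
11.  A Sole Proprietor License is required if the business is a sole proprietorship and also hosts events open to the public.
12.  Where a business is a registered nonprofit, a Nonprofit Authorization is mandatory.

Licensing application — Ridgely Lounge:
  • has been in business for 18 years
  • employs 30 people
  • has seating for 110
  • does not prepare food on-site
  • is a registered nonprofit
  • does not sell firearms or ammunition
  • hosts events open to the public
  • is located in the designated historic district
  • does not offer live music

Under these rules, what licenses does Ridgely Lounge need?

General Business Certificate, Nonprofit Authorization, Standard Registration

1. seating 110 ≥ 72 → exempt from Annual Registration.
2. does not prepare food on-site → Commercial Certificate not required.
3. hosts events open to the public → Standard Registration required.
4. hosts events open to the public → exempt from Operating Permit.
5. hosts events open to the public; employees 30 > 10 → Annual Registration required.
6. is a registered nonprofit; seating 110 < 132; employees 30 ≤ 51 → Operating Permit required.
7. does not sell firearms or ammunition; years in business 18 < 23 → Nonprofit Authorization exemption does not apply.
8. hosts events open to the public; years in business 18 > 11 → Commercial License not required.
9. is located in the designated historic district; hosts events open to the public; is a registered nonprofit (not: is a sole proprietorship) → Historic District License not required.
10. hosts events open to the public → General Business Certificate required.
11. is a registered nonprofit (not: is a sole proprietorship); hosts events open to the public → Sole Proprietor License not required.
12. is a registered nonprofit → Nonprofit Authorization required.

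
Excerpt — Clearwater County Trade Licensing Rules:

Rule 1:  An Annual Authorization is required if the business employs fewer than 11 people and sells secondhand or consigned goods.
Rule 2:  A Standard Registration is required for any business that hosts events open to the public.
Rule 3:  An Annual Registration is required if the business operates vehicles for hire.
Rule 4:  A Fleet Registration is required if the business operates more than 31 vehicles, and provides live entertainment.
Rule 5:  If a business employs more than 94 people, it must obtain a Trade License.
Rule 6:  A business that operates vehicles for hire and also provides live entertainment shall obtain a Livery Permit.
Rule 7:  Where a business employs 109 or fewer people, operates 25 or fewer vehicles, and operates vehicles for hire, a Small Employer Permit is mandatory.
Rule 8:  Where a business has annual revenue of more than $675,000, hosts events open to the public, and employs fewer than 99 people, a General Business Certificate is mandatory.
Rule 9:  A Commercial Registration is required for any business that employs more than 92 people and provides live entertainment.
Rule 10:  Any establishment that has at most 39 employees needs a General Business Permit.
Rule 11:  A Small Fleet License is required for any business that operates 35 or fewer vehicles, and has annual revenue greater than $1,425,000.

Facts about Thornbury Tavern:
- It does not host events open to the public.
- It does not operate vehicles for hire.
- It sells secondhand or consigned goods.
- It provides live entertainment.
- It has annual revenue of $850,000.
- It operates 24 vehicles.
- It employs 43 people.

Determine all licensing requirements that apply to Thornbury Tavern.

Rule 1: employees 43 ≥ 11; sells secondhand or consigned goods → Annual Authorization not required.
Rule 2: does not host events open to the public → Standard Registration not required.
Rule 3: does not operate vehicles for hire → Annual Registration not required.
Rule 4: vehicles 24 ≤ 31; provides live entertainment → Fleet Registration not required.
Rule 5: employees 43 ≤ 94 → Trade License not required.
Rule 6: does not operate vehicles for hire; provides live entertainment → Livery Permit not required.
Rule 7: employees 43 ≤ 109; vehicles 24 ≤ 25; does not operate vehicles for hire → Small Employer Permit not required.
Rule 8: revenue $850,000 > $675,000; does not host events open to the public; employees 43 < 99 → General Business Certificate not required.
Rule 9: employees 43 ≤ 92; provides live entertainment → Commercial Registration not required.
Rule 10: employees 43 > 39 → General Business Permit not required.
Rule 11: vehicles 24 ≤ 35; revenue $850,000 ≤ $1,425,000 → Small Fleet License not required.

None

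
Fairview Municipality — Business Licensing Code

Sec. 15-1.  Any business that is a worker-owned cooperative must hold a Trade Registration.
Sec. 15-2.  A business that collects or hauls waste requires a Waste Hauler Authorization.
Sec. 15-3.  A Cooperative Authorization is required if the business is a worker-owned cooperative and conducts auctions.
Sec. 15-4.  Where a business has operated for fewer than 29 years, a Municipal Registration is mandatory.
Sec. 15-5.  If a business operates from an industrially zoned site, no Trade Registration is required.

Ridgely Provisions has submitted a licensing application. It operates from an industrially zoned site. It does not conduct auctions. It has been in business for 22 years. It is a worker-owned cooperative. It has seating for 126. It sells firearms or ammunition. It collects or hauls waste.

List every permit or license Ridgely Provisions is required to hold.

Municipal Registration, Waste Hauler Authorization

Sec. 15-1. is a worker-owned cooperative → Trade Registration required.
Sec. 15-2. collects or hauls waste → Waste Hauler Authorization required.
Sec. 15-3. is a worker-owned cooperative; does not conduct auctions → Cooperative Authorization not required.
Sec. 15-4. years in business 22 < 29 → Municipal Registration required.
Sec. 15-5. operates from an industrially zoned site → exempt from Trade Registration.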